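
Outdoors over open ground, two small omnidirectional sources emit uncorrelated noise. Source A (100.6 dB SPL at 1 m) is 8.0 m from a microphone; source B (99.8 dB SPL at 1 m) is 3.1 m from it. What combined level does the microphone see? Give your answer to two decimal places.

90.69 dB SPL

At the listener: L_A = 100.6 − 20·log₁₀(8.0) = 82.538 dB; L_B = 99.8 − 20·log₁₀(3.1) = 89.973 dB.
Combined: 10·log₁₀(10^(82.538/10)+10^(89.973/10)) = 90.69 dB SPL.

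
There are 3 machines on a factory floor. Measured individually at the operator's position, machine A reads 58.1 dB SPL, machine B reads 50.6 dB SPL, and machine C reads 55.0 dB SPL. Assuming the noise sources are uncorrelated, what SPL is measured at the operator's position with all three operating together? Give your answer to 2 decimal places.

60.32 dB SPL

Uncorrelated sources add in intensity (power), not in dB.
L_total = 10·log₁₀(10^(58.1/10) + 10^(50.6/10) + 10^(55.0/10)) = 10·log₁₀(1077000) = 60.32 dB SPL.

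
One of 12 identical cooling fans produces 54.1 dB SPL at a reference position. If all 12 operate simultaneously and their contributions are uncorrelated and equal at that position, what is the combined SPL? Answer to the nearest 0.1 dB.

12 equal incoherent sources raise the level by 10·log₁₀(12) = 10.79 dB.
L_total = 54.1 + 10.79 = 64.9 dB SPL.

64.9 dB SPL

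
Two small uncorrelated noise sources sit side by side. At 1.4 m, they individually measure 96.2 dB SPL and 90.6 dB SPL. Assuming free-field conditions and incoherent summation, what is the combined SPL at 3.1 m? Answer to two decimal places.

Combined at 1.4 m: 10·log₁₀(10^(96.2/10)+10^(90.6/10)) = 97.257 dB SPL.
Then apply −20·log₁₀(3.1/1.4) = -6.905 dB → 90.35 dB SPL.

90.35 dB SPL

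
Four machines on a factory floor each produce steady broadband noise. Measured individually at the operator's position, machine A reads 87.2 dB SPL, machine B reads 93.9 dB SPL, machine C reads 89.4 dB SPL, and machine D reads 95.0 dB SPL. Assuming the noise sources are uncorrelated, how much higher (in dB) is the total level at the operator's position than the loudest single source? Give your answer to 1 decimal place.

3.5 dB

Incoherent sources sum as intensities:
L_total = 10·log₁₀(10^(87.2/10) + 10^(93.9/10) + 10^(89.4/10) + 10^(95.0/10)) = 98.46 dB SPL.
Excess over the loudest (95.0 dB): 98.46 − 95.0 = 3.5 dB.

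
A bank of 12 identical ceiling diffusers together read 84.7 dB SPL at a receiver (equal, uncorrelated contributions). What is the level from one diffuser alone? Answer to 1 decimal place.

12 equal incoherent sources add 10·log₁₀(12) = 10.79 dB over one source.
L_one = 84.7 − 10.79 = 73.9 dB SPL.

73.9 dB SPL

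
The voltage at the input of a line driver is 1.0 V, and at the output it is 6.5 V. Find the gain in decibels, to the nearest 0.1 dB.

16.3 dB

For a voltage ratio, dB = 20·log₁₀(V₂/V₁).
20·log₁₀(6.5/1.0) = 20·log₁₀(6.500) = 16.3 dB.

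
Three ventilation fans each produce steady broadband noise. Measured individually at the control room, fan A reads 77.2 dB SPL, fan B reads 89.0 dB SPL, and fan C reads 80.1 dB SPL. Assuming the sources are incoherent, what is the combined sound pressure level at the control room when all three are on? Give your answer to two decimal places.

89.77 dB SPL

Add the sources as powers (linear), then convert back to dB:
L_total = 10·log₁₀(10^(77.2/10) + 10^(89.0/10) + 10^(80.1/10)) = 10·log₁₀(949100000) = 89.77 dB SPL.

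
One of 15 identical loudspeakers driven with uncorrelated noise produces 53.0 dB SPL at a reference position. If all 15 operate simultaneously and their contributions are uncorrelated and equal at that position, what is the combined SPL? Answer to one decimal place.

15 equal incoherent sources raise the level by 10·log₁₀(15) = 11.76 dB.
L_total = 53.0 + 11.76 = 64.8 dB SPL.

64.8 dB SPL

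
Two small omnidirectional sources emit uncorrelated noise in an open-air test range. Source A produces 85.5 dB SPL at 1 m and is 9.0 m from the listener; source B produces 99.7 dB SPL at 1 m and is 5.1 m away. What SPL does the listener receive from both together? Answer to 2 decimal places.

85.60 dB SPL

At the listener: L_A = 85.5 − 20·log₁₀(9.0) = 66.415 dB; L_B = 99.7 − 20·log₁₀(5.1) = 85.549 dB.
Combined: 10·log₁₀(10^(66.415/10)+10^(85.549/10)) = 85.60 dB SPL.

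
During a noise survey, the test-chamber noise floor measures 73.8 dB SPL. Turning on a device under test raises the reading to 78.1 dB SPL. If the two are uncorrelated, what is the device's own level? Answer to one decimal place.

Background correction is a power subtraction:
L_src = 10·log₁₀(10^(78.1/10) − 10^(73.8/10)) = 10·log₁₀(40580000) = 76.1 dB SPL.

76.1 dB SPL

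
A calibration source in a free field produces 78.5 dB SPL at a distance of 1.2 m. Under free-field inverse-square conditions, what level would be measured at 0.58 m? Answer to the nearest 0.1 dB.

Inverse-square spreading gives ΔL = −20·log₁₀(d₂/d₁).
ΔL = −20·log₁₀(0.58/1.2) = 6.32 dB, so L₂ = 78.5 + (6.32) = 84.8 dB SPL.

84.8 dB SPL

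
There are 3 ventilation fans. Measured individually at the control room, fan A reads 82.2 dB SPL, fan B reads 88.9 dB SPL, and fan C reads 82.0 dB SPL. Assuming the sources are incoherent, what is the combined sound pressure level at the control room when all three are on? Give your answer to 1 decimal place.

90.4 dB SPL

Incoherent sources sum as intensities:
L_total = 10·log₁₀(10^(82.2/10) + 10^(88.9/10) + 10^(82.0/10)) = 10·log₁₀(1101000000) = 90.4 dB SPL.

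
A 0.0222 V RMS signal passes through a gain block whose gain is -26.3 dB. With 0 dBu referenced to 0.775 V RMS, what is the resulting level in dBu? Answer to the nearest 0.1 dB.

-57.2 dBu

Input level: 20·log₁₀(0.0222/0.775) = -30.86 dBu.
Output: -30.86 − 26.3 = -57.2 dBu.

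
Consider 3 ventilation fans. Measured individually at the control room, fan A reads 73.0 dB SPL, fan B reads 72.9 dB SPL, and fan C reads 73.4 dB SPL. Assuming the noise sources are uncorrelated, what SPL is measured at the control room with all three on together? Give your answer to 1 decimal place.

77.9 dB SPL

Incoherent sources sum as intensities:
L_total = 10·log₁₀(10^(73.0/10) + 10^(72.9/10) + 10^(73.4/10)) = 10·log₁₀(61330000) = 77.9 dB SPL.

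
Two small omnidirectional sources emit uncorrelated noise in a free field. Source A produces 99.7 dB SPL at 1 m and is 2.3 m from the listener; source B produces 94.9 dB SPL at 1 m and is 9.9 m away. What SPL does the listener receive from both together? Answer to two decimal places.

At the listener: L_A = 99.7 − 20·log₁₀(2.3) = 92.465 dB; L_B = 94.9 − 20·log₁₀(9.9) = 74.987 dB.
Combined: 10·log₁₀(10^(92.465/10)+10^(74.987/10)) = 92.54 dB SPL.

92.54 dB SPL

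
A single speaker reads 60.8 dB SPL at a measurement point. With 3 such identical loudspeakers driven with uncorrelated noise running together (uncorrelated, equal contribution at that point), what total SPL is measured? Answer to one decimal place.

65.6 dB SPL

3 equal incoherent sources raise the level by 10·log₁₀(3) = 4.77 dB.
L_total = 60.8 + 4.77 = 65.6 dB SPL.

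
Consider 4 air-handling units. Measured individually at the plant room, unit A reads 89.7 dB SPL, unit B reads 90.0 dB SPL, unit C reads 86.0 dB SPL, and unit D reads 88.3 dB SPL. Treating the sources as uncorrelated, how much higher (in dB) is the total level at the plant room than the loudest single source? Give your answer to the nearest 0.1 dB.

4.8 dB

Uncorrelated sources add in intensity (power), not in dB.
L_total = 10·log₁₀(10^(89.7/10) + 10^(90.0/10) + 10^(86.0/10) + 10^(88.3/10)) = 94.78 dB SPL.
Excess over the loudest (90.0 dB): 94.78 − 90.0 = 4.8 dB.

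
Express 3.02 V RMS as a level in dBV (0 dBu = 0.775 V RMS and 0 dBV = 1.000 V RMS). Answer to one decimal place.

dBV = 20·log₁₀(V / 1.000 V).
20·log₁₀(3.02/1.000) = +9.6 dBV.

+9.6 dBV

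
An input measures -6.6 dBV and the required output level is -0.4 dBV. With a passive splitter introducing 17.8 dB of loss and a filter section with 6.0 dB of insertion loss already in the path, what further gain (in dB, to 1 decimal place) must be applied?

The required make-up gain is the shortfall in the dB sum.
G = -0.4 − (-6.6) + 17.8 + 6.0 = 30.0 dB.

30.0 dB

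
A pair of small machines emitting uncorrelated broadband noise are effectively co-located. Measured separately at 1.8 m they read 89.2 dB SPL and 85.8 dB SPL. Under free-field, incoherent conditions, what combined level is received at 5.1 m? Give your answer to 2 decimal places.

81.79 dB SPL

Combined at 1.8 m: 10·log₁₀(10^(89.2/10)+10^(85.8/10)) = 90.835 dB SPL.
Then apply −20·log₁₀(5.1/1.8) = -9.046 dB → 81.79 dB SPL.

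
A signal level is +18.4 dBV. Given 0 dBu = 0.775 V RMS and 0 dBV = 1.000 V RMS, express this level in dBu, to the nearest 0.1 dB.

The offset between the scales is 20·log₁₀(0.775/1.000) = −2.214 dB.
So dBu = +18.4 + 2.214 = +20.6 dBu.

+20.6 dBu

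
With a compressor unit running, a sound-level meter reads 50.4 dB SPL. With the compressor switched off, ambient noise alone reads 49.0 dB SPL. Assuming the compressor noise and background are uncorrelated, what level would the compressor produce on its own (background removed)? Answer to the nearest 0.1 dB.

44.8 dB SPL

Remove the background by subtracting linear intensities:
L_src = 10·log₁₀(10^(50.4/10) − 10^(49.0/10)) = 10·log₁₀(30210) = 44.8 dB SPL.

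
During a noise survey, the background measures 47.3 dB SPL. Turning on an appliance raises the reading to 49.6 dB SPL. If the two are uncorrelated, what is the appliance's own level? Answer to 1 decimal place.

Background correction is a power subtraction:
L_src = 10·log₁₀(10^(49.6/10) − 10^(47.3/10)) = 10·log₁₀(37500) = 45.7 dB SPL.

45.7 dB SPL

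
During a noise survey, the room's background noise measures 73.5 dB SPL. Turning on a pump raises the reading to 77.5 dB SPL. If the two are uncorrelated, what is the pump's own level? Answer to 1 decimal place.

75.3 dB SPL

Subtract intensities: L_src = 10·log₁₀(10^(L_total/10) − 10^(L_bg/10)).
L_src = 10·log₁₀(10^(77.5/10) − 10^(73.5/10)) = 10·log₁₀(33850000) = 75.3 dB SPL.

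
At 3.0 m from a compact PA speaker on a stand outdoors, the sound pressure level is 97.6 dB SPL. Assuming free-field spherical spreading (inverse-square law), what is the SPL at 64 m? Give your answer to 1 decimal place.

71.0 dB SPL

Free-field point source: level drops by 20·log₁₀ of the distance ratio.
ΔL = −20·log₁₀(64/3.0) = -26.58 dB, so L₂ = 97.6 + (-26.58) = 71.0 dB SPL.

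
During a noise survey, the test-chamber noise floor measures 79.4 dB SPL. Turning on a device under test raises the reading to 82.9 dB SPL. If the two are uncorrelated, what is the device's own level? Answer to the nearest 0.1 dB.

Subtract intensities: L_src = 10·log₁₀(10^(L_total/10) − 10^(L_bg/10)).
L_src = 10·log₁₀(10^(82.9/10) − 10^(79.4/10)) = 10·log₁₀(107900000) = 80.3 dB SPL.

80.3 dB SPL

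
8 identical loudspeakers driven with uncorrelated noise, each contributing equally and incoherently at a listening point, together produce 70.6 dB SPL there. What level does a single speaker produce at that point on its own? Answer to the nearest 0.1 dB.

8 equal incoherent sources add 10·log₁₀(8) = 9.03 dB over one source.
L_one = 70.6 − 9.03 = 61.6 dB SPL.

61.6 dB SPL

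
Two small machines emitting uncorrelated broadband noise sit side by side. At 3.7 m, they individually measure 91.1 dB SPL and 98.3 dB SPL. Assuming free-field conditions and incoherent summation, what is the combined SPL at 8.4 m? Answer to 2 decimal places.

Combined at 3.7 m: 10·log₁₀(10^(91.1/10)+10^(98.3/10)) = 99.057 dB SPL.
Then apply −20·log₁₀(8.4/3.7) = -7.122 dB → 91.94 dB SPL.

91.94 dB SPL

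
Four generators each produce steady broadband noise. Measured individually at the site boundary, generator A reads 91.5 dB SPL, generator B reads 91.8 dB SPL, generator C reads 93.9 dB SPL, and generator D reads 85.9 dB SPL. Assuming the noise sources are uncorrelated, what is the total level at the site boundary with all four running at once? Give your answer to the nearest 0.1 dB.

97.6 dB SPL

Add the sources as powers (linear), then convert back to dB:
L_total = 10·log₁₀(10^(91.5/10) + 10^(91.8/10) + 10^(93.9/10) + 10^(85.9/10)) = 10·log₁₀(5770000000) = 97.6 dB SPL.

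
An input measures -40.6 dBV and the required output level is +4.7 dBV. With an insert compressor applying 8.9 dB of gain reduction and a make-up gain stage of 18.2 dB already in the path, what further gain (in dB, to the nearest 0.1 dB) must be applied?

36.0 dB

The required make-up gain is the shortfall in the dB sum.
G = +4.7 − (-40.6) + 8.9 − 18.2 = 36.0 dB.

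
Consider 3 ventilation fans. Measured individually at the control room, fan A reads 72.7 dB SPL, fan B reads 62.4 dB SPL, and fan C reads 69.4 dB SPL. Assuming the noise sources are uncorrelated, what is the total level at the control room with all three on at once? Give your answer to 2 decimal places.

Add the sources as powers (linear), then convert back to dB:
L_total = 10·log₁₀(10^(72.7/10) + 10^(62.4/10) + 10^(69.4/10)) = 10·log₁₀(29070000) = 74.63 dB SPL.

74.63 dB SPL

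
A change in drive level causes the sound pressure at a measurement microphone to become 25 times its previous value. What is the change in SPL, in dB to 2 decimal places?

Sound pressure is an amplitude quantity: ΔL = 20·log₁₀(p₂/p₁).
20·log₁₀(25) = 27.96 dB.

27.96 dB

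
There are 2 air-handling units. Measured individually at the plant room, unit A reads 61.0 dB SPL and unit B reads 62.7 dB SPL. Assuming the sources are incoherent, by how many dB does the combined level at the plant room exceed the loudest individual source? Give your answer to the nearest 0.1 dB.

2.2 dB

Uncorrelated sources add in intensity (power), not in dB.
L_total = 10·log₁₀(10^(61.0/10) + 10^(62.7/10)) = 64.94 dB SPL.
Excess over the loudest (62.7 dB): 64.94 − 62.7 = 2.2 dB.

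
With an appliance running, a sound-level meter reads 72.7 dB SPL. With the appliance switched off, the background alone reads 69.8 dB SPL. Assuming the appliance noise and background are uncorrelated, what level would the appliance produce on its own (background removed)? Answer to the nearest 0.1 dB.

69.6 dB SPL

Subtract intensities: L_src = 10·log₁₀(10^(L_total/10) − 10^(L_bg/10)).
L_src = 10·log₁₀(10^(72.7/10) − 10^(69.8/10)) = 10·log₁₀(9071000) = 69.6 dB SPL.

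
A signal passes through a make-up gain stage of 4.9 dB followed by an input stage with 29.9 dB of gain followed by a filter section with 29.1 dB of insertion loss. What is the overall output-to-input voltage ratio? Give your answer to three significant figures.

Net gain = 4.9 + 29.9 + (−29.1) = 5.7 dB.
Voltage ratio = 10^(5.7/20) = 1.93.

1.93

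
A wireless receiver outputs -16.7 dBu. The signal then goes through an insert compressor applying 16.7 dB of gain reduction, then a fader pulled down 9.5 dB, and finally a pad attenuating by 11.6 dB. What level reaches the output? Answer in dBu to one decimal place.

-54.5 dBu

Gain stages sum in dB:
-16.7 − 16.7 − 9.5 − 11.6 = -54.5 dBu.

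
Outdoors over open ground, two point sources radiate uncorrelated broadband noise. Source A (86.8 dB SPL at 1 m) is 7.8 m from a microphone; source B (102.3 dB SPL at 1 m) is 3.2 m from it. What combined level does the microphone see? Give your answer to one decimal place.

92.2 dB SPL

At the listener: L_A = 86.8 − 20·log₁₀(7.8) = 68.96 dB; L_B = 102.3 − 20·log₁₀(3.2) = 92.20 dB.
Combined: 10·log₁₀(10^(68.96/10)+10^(92.20/10)) = 92.2 dB SPL.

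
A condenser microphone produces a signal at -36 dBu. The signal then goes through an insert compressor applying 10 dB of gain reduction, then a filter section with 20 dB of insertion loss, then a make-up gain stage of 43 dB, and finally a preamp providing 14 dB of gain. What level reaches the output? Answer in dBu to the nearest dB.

-9 dBu

In dB, series stages simply add:
-36 − 10 − 20 + 43 + 14 = -9 dBu.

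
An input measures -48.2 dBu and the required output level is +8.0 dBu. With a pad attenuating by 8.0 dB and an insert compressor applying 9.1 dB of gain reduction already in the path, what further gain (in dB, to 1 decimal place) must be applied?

The required make-up gain is the shortfall in the dB sum.
G = +8.0 − (-48.2) + 8.0 + 9.1 = 73.3 dB.

73.3 dB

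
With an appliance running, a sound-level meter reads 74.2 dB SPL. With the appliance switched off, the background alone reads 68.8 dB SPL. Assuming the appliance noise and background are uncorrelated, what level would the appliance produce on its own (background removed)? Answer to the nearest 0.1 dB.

Remove the background by subtracting linear intensities:
L_src = 10·log₁₀(10^(74.2/10) − 10^(68.8/10)) = 10·log₁₀(18720000) = 72.7 dB SPL.

72.7 dB SPL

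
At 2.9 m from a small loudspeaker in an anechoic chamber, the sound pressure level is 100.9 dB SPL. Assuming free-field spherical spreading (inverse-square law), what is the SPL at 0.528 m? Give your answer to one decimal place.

115.7 dB SPL

Free-field point source: level drops by 20·log₁₀ of the distance ratio.
ΔL = −20·log₁₀(0.528/2.9) = 14.80 dB, so L₂ = 100.9 + (14.80) = 115.7 dB SPL.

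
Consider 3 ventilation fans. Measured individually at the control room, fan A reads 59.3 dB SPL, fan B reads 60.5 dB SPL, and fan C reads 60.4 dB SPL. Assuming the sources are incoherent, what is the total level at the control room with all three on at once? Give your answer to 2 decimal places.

Add the sources as powers (linear), then convert back to dB:
L_total = 10·log₁₀(10^(59.3/10) + 10^(60.5/10) + 10^(60.4/10)) = 10·log₁₀(3070000) = 64.87 dB SPL.

64.87 dB SPL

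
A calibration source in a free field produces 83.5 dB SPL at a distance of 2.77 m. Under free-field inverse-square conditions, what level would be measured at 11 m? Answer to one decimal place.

71.5 dB SPL

For a point source in a free field, ΔL = −20·log₁₀(d₂/d₁).
ΔL = −20·log₁₀(11/2.77) = -11.98 dB, so L₂ = 83.5 + (-11.98) = 71.5 dB SPL.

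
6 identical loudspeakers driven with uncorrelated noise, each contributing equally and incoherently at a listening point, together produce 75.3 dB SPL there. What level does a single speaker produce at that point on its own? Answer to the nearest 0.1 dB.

67.5 dB SPL

6 equal incoherent sources add 10·log₁₀(6) = 7.78 dB over one source.
L_one = 75.3 − 7.78 = 67.5 dB SPL.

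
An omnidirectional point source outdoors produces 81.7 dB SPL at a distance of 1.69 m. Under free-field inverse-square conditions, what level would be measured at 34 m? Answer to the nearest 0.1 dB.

55.6 dB SPL

Free-field point source: level drops by 20·log₁₀ of the distance ratio.
ΔL = −20·log₁₀(34/1.69) = -26.07 dB, so L₂ = 81.7 + (-26.07) = 55.6 dB SPL.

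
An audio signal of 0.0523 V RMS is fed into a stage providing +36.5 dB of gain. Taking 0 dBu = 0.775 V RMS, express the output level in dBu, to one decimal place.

+13.1 dBu

Input level: 20·log₁₀(0.0523/0.775) = -23.42 dBu.
Output: -23.42 + 36.5 = +13.1 dBu.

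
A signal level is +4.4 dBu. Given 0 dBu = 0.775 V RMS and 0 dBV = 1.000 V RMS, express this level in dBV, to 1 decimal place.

+2.2 dBV

The offset between the scales is 20·log₁₀(0.775/1.000) = −2.214 dB.
So dBV = +4.4 − 2.214 = +2.2 dBV.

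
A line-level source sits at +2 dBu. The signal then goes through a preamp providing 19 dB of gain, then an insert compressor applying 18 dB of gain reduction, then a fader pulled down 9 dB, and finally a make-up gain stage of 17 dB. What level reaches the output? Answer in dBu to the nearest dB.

+11 dBu

Gain stages sum in dB:
+2 + 19 − 18 − 9 + 17 = +11 dBu.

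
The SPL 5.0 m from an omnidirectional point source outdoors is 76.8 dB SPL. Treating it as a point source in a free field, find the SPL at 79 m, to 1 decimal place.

Free-field point source: level drops by 20·log₁₀ of the distance ratio.
ΔL = −20·log₁₀(79/5.0) = -23.97 dB, so L₂ = 76.8 + (-23.97) = 52.8 dB SPL.

52.8 dB SPL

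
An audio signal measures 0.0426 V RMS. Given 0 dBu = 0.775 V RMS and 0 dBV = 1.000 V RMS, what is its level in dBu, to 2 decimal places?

dBu = 20·log₁₀(V / 0.775 V).
20·log₁₀(0.0426/0.775) = -25.20 dBu.

-25.20 dBu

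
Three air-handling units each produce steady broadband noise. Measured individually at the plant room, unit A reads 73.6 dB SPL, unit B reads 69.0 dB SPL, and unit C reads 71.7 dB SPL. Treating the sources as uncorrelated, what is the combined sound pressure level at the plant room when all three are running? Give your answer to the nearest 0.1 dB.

Uncorrelated sources add in intensity (power), not in dB.
L_total = 10·log₁₀(10^(73.6/10) + 10^(69.0/10) + 10^(71.7/10)) = 10·log₁₀(45640000) = 76.6 dB SPL.

76.6 dB SPL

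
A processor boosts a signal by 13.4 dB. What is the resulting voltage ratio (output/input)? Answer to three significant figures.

Voltage ratio = 10^(dB/20).
10^(13.4/20) = 10^(0.6700) = 4.68.

4.68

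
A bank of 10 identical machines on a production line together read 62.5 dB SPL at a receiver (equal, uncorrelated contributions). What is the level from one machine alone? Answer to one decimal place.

52.5 dB SPL

10 equal incoherent sources add 10·log₁₀(10) = 10.00 dB over one source.
L_one = 62.5 − 10.00 = 52.5 dB SPL.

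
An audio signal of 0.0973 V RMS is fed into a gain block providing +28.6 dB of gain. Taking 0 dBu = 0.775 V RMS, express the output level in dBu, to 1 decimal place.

Input level: 20·log₁₀(0.0973/0.775) = -18.02 dBu.
Output: -18.02 + 28.6 = +10.6 dBu.

+10.6 dBu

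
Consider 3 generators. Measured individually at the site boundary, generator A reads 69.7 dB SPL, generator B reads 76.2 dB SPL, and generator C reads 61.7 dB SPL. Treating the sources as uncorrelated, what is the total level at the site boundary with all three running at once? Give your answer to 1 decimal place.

Uncorrelated sources add in intensity (power), not in dB.
L_total = 10·log₁₀(10^(69.7/10) + 10^(76.2/10) + 10^(61.7/10)) = 10·log₁₀(52500000) = 77.2 dB SPL.

77.2 dB SPL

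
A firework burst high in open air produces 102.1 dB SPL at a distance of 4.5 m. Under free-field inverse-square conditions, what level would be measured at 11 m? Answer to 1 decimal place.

For a point source in a free field, ΔL = −20·log₁₀(d₂/d₁).
ΔL = −20·log₁₀(11/4.5) = -7.76 dB, so L₂ = 102.1 + (-7.76) = 94.3 dB SPL.

94.3 dB SPL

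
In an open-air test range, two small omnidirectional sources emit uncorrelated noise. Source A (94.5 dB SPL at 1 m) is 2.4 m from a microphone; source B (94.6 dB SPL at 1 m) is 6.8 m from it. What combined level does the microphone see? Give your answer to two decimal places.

87.42 dB SPL

At the listener: L_A = 94.5 − 20·log₁₀(2.4) = 86.896 dB; L_B = 94.6 − 20·log₁₀(6.8) = 77.950 dB.
Combined: 10·log₁₀(10^(86.896/10)+10^(77.950/10)) = 87.42 dB SPL.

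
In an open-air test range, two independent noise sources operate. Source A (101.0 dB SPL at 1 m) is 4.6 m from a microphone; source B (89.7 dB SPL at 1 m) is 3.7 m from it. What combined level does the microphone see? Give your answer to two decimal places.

88.22 dB SPL

At the listener: L_A = 101.0 − 20·log₁₀(4.6) = 87.745 dB; L_B = 89.7 − 20·log₁₀(3.7) = 78.336 dB.
Combined: 10·log₁₀(10^(87.745/10)+10^(78.336/10)) = 88.22 dB SPL.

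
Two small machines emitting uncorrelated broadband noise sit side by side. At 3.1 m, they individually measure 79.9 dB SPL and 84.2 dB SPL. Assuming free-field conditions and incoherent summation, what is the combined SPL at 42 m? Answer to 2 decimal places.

Combined at 3.1 m: 10·log₁₀(10^(79.9/10)+10^(84.2/10)) = 85.572 dB SPL.
Then apply −20·log₁₀(42/3.1) = -22.638 dB → 62.93 dB SPL.

62.93 dB SPL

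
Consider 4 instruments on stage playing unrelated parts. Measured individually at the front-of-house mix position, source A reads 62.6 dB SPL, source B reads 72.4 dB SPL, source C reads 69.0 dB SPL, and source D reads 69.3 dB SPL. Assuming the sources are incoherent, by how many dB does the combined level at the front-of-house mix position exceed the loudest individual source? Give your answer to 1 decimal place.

Incoherent sources sum as intensities:
L_total = 10·log₁₀(10^(62.6/10) + 10^(72.4/10) + 10^(69.0/10) + 10^(69.3/10)) = 75.52 dB SPL.
Excess over the loudest (72.4 dB): 75.52 − 72.4 = 3.1 dB.

3.1 dB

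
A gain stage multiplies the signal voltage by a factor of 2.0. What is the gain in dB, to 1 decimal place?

Voltage ratio → dB uses the 20·log₁₀ form:
20·log₁₀(2.0) = 6.0 dB.

6.0 dB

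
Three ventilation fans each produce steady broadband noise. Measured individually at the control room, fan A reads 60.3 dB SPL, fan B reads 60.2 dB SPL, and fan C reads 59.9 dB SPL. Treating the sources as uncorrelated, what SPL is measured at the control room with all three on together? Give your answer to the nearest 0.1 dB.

Uncorrelated sources add in intensity (power), not in dB.
L_total = 10·log₁₀(10^(60.3/10) + 10^(60.2/10) + 10^(59.9/10)) = 10·log₁₀(3096000) = 64.9 dB SPL.

64.9 dB SPL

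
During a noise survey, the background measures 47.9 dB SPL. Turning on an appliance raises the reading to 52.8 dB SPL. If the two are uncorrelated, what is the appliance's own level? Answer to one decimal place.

Subtract intensities: L_src = 10·log₁₀(10^(L_total/10) − 10^(L_bg/10)).
L_src = 10·log₁₀(10^(52.8/10) − 10^(47.9/10)) = 10·log₁₀(128900) = 51.1 dB SPL.

51.1 dB SPL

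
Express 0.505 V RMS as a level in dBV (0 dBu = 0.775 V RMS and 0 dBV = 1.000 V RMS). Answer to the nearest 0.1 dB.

-5.9 dBV

dBV = 20·log₁₀(V / 1.000 V).
20·log₁₀(0.505/1.000) = -5.9 dBV.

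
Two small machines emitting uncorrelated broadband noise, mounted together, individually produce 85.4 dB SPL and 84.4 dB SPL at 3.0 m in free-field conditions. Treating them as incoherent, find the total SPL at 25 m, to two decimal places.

69.52 dB SPL

Combined at 3.0 m: 10·log₁₀(10^(85.4/10)+10^(84.4/10)) = 87.939 dB SPL.
Then apply −20·log₁₀(25/3.0) = -18.416 dB → 69.52 dB SPL.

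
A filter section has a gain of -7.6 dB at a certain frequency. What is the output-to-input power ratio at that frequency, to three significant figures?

0.174

Power ratio = 10^(dB/10).
10^(-7.6/10) = 10^(-0.7600) = 0.174.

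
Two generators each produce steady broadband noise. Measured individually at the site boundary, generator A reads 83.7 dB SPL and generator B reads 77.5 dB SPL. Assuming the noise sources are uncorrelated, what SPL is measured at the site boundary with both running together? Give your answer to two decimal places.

Uncorrelated sources add in intensity (power), not in dB.
L_total = 10·log₁₀(10^(83.7/10) + 10^(77.5/10)) = 10·log₁₀(290700000) = 84.63 dB SPL.

84.63 dB SPL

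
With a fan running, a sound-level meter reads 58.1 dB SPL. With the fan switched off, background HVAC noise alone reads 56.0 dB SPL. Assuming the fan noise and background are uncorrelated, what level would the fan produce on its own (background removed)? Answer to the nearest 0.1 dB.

53.9 dB SPL

Background correction is a power subtraction:
L_src = 10·log₁₀(10^(58.1/10) − 10^(56.0/10)) = 10·log₁₀(247500) = 53.9 dB SPL.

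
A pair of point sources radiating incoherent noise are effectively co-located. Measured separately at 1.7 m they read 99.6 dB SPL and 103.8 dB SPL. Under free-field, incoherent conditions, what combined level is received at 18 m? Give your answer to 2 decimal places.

Combined at 1.7 m: 10·log₁₀(10^(99.6/10)+10^(103.8/10)) = 105.199 dB SPL.
Then apply −20·log₁₀(18/1.7) = -20.496 dB → 84.70 dB SPL.

84.70 dB SPL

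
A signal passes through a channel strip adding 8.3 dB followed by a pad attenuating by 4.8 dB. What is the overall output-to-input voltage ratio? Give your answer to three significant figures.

1.50

Net gain = 8.3 + (−4.8) = 3.5 dB.
Voltage ratio = 10^(3.5/20) = 1.50.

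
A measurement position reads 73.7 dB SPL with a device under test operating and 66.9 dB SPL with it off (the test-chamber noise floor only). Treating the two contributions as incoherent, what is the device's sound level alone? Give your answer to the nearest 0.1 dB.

72.7 dB SPL

Subtract intensities: L_src = 10·log₁₀(10^(L_total/10) − 10^(L_bg/10)).
L_src = 10·log₁₀(10^(73.7/10) − 10^(66.9/10)) = 10·log₁₀(18540000) = 72.7 dB SPL.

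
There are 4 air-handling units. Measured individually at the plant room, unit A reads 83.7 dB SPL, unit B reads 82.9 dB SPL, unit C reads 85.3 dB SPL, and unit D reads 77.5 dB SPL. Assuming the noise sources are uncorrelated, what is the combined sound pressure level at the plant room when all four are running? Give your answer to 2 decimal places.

Uncorrelated sources add in intensity (power), not in dB.
L_total = 10·log₁₀(10^(83.7/10) + 10^(82.9/10) + 10^(85.3/10) + 10^(77.5/10)) = 10·log₁₀(824500000) = 89.16 dB SPL.

89.16 dB SPL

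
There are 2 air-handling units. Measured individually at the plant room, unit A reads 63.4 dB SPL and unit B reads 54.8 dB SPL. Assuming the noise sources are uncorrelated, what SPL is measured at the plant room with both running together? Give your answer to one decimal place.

Incoherent sources sum as intensities:
L_total = 10·log₁₀(10^(63.4/10) + 10^(54.8/10)) = 10·log₁₀(2490000) = 64.0 dB SPL.

64.0 dB SPL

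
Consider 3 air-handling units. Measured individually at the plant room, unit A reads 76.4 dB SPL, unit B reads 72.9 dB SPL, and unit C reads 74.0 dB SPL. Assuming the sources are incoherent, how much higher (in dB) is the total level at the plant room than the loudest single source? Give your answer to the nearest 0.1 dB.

Add the sources as powers (linear), then convert back to dB:
L_total = 10·log₁₀(10^(76.4/10) + 10^(72.9/10) + 10^(74.0/10)) = 79.46 dB SPL.
Excess over the loudest (76.4 dB): 79.46 − 76.4 = 3.1 dB.

3.1 dB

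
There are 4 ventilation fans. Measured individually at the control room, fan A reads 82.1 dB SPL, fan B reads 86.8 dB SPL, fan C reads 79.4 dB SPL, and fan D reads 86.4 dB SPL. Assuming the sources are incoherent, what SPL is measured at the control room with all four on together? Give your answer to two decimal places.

90.66 dB SPL

Add the sources as powers (linear), then convert back to dB:
L_total = 10·log₁₀(10^(82.1/10) + 10^(86.8/10) + 10^(79.4/10) + 10^(86.4/10)) = 10·log₁₀(1164000000) = 90.66 dB SPL.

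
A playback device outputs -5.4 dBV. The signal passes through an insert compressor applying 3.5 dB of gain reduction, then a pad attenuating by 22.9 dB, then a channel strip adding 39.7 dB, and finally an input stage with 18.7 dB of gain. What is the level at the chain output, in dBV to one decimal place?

+26.6 dBV

Gain stages sum in dB:
-5.4 − 3.5 − 22.9 + 39.7 + 18.7 = +26.6 dBV.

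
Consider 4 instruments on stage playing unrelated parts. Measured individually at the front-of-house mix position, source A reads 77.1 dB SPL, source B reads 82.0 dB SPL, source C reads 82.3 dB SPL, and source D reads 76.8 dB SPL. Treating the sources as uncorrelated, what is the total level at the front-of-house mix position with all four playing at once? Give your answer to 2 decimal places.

86.31 dB SPL

Incoherent sources sum as intensities:
L_total = 10·log₁₀(10^(77.1/10) + 10^(82.0/10) + 10^(82.3/10) + 10^(76.8/10)) = 10·log₁₀(427500000) = 86.31 dB SPL.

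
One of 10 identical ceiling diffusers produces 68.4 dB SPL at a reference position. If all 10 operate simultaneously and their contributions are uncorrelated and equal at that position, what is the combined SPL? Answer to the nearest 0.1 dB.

78.4 dB SPL

10 equal incoherent sources raise the level by 10·log₁₀(10) = 10.00 dB.
L_total = 68.4 + 10.00 = 78.4 dB SPL.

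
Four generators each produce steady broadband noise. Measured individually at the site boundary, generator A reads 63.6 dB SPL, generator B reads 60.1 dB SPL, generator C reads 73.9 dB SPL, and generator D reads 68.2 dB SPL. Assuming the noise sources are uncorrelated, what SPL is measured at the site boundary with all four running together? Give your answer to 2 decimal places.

75.37 dB SPL

Add the sources as powers (linear), then convert back to dB:
L_total = 10·log₁₀(10^(63.6/10) + 10^(60.1/10) + 10^(73.9/10) + 10^(68.2/10)) = 10·log₁₀(34470000) = 75.37 dB SPL.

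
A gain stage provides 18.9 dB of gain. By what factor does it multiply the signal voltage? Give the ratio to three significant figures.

Voltage ratio = 10^(dB/20).
10^(18.9/20) = 10^(0.9450) = 8.81.

8.81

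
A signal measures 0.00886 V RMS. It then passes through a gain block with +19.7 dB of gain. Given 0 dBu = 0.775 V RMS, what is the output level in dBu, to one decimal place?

Input level: 20·log₁₀(0.00886/0.775) = -38.84 dBu.
Output: -38.84 + 19.7 = -19.1 dBu.

-19.1 dBu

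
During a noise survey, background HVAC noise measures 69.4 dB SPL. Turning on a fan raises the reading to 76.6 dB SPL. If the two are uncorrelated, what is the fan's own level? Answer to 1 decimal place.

75.7 dB SPL

Background correction is a power subtraction:
L_src = 10·log₁₀(10^(76.6/10) − 10^(69.4/10)) = 10·log₁₀(37000000) = 75.7 dB SPL.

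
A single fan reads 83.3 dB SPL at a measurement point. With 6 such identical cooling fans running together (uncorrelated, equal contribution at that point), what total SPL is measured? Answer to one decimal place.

6 equal incoherent sources raise the level by 10·log₁₀(6) = 7.78 dB.
L_total = 83.3 + 7.78 = 91.1 dB SPL.

91.1 dB SPL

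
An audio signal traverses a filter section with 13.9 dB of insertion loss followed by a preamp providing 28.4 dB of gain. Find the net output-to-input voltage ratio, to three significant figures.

Net gain = (−13.9) + 28.4 = 14.5 dB.
Voltage ratio = 10^(14.5/20) = 5.31.

5.31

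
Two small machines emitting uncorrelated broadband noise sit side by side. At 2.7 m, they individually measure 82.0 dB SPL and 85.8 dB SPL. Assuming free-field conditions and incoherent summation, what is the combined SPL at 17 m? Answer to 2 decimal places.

71.33 dB SPL

Combined at 2.7 m: 10·log₁₀(10^(82.0/10)+10^(85.8/10)) = 87.313 dB SPL.
Then apply −20·log₁₀(17/2.7) = -15.982 dB → 71.33 dB SPL.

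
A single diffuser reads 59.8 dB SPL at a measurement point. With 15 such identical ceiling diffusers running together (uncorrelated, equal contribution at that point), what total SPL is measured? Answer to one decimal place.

71.6 dB SPL

15 equal incoherent sources raise the level by 10·log₁₀(15) = 11.76 dB.
L_total = 59.8 + 11.76 = 71.6 dB SPL.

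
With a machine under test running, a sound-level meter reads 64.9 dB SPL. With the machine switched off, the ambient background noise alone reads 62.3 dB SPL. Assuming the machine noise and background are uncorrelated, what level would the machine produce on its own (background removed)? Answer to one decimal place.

61.4 dB SPL

Background correction is a power subtraction:
L_src = 10·log₁₀(10^(64.9/10) − 10^(62.3/10)) = 10·log₁₀(1392000) = 61.4 dB SPL.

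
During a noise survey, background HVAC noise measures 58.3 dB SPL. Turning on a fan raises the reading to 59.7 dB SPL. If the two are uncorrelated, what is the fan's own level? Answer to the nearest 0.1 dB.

Subtract intensities: L_src = 10·log₁₀(10^(L_total/10) − 10^(L_bg/10)).
L_src = 10·log₁₀(10^(59.7/10) − 10^(58.3/10)) = 10·log₁₀(257200) = 54.1 dB SPL.

54.1 dB SPL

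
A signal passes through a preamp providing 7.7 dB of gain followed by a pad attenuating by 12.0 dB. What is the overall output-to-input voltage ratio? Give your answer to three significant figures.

Net gain = 7.7 + (−12.0) = -4.3 dB.
Voltage ratio = 10^(-4.3/20) = 0.610.

0.610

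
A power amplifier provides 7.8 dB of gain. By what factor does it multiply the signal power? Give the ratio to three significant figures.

6.03

Power ratio = 10^(dB/10).
10^(7.8/10) = 10^(0.7800) = 6.03.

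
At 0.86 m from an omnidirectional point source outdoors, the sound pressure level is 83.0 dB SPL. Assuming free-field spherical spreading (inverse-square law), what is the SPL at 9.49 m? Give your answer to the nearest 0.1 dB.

Free-field point source: level drops by 20·log₁₀ of the distance ratio.
ΔL = −20·log₁₀(9.49/0.86) = -20.86 dB, so L₂ = 83.0 + (-20.86) = 62.1 dB SPL.

62.1 dB SPL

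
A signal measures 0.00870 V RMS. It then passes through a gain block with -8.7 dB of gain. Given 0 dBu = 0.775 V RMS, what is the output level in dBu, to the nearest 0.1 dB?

-47.7 dBu

Input level: 20·log₁₀(0.00870/0.775) = -39.00 dBu.
Output: -39.00 − 8.7 = -47.7 dBu.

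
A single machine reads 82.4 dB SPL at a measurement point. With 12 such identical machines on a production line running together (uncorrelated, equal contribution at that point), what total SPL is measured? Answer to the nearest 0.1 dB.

93.2 dB SPL

12 equal incoherent sources raise the level by 10·log₁₀(12) = 10.79 dB.
L_total = 82.4 + 10.79 = 93.2 dB SPL.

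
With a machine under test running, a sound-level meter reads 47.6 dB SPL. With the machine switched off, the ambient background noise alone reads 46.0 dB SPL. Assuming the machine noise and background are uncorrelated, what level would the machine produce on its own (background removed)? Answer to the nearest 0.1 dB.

Remove the background by subtracting linear intensities:
L_src = 10·log₁₀(10^(47.6/10) − 10^(46.0/10)) = 10·log₁₀(17730) = 42.5 dB SPL.

42.5 dB SPL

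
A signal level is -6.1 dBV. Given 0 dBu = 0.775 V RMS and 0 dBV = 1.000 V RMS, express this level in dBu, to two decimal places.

-3.89 dBu

The offset between the scales is 20·log₁₀(0.775/1.000) = −2.214 dB.
So dBu = -6.1 + 2.214 = -3.89 dBu.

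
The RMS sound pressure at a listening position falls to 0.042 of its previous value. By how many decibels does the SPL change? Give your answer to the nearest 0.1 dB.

-27.5 dB

SPL change from a pressure ratio uses the 20·log₁₀ form:
20·log₁₀(0.042) = -27.5 dB.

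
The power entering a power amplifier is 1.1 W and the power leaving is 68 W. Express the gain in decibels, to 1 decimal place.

Power is a power quantity, so gain = 10·log₁₀(P_out/P_in).
10·log₁₀(68/1.1) = 10·log₁₀(61.82) = 17.9 dB.

17.9 dB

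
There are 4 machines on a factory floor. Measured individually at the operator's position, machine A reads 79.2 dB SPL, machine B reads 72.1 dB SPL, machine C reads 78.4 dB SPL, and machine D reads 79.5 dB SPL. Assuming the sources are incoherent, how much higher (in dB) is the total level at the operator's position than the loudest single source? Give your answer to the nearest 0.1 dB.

4.6 dB

Incoherent sources sum as intensities:
L_total = 10·log₁₀(10^(79.2/10) + 10^(72.1/10) + 10^(78.4/10) + 10^(79.5/10)) = 84.11 dB SPL.
Excess over the loudest (79.5 dB): 84.11 − 79.5 = 4.6 dB.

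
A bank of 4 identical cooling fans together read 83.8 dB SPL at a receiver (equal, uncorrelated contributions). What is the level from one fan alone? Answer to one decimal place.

4 equal incoherent sources add 10·log₁₀(4) = 6.02 dB over one source.
L_one = 83.8 − 6.02 = 77.8 dB SPL.

77.8 dB SPL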